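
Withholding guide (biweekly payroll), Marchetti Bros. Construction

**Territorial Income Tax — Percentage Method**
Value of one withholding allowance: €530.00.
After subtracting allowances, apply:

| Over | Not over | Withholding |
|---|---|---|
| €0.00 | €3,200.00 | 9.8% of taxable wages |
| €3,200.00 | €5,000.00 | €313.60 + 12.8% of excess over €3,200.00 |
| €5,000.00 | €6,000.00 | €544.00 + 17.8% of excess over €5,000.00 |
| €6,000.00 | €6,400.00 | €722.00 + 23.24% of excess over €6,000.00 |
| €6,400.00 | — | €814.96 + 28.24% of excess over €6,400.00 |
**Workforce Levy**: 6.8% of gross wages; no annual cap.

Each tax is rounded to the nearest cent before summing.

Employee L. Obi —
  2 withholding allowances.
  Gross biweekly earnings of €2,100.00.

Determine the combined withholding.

Territorial Income Tax: taxable = €2,100.00 − 2×€530.00 = €1,040.00
  9.8% × €1,040.00 = €101.92
Workforce Levy: 6.8% × €2,100.00 = €142.80
Total: €101.92 + €142.80 = €244.72

€244.72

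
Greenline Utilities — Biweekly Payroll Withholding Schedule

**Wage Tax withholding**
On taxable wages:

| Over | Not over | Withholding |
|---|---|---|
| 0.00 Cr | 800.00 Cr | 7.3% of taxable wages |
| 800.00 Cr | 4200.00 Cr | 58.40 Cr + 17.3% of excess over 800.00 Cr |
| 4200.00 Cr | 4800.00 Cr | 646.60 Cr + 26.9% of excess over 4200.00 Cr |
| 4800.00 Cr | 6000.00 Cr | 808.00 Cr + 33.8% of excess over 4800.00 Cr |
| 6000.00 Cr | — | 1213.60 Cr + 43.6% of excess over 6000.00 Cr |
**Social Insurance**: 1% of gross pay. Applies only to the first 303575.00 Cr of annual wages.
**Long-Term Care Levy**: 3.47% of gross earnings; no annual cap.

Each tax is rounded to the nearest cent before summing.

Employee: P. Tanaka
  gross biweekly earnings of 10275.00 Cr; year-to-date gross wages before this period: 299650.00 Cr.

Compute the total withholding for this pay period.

Wage Tax: taxable = 10275.00 Cr
  1213.60 Cr + 43.6% × (10275.00 Cr − 6000.00 Cr) = 1213.60 Cr + 43.6% × 4275.00 Cr = 3077.50 Cr
Social Insurance: cap 303575.00 Cr − YTD 299650.00 Cr = 3925.00 Cr subject; 1% × 3925.00 Cr = 39.25 Cr
Long-Term Care Levy: 3.47% × 10275.00 Cr = 356.54 Cr
Total: 3077.50 Cr + 39.25 Cr + 356.54 Cr = 3473.29 Cr

3473.29 Cr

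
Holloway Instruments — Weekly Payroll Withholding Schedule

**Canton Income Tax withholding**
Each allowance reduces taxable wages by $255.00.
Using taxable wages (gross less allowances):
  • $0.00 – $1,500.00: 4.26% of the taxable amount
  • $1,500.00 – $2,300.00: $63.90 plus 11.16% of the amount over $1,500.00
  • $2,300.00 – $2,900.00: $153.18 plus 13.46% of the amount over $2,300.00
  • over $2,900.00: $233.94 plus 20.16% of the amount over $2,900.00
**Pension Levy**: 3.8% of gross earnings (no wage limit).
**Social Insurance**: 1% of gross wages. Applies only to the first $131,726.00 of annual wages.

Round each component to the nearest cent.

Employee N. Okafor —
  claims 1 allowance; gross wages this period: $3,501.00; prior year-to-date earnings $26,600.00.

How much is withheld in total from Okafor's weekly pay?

Canton Income Tax: taxable = $3,501.00 − 1×$255.00 = $3,246.00
  $233.94 + 20.16% × ($3,246.00 − $2,900.00) = $233.94 + 20.16% × $346.00 = $303.69
Pension Levy: 3.8% × $3,501.00 = $133.04
Social Insurance: 1% × $3,501.00 = $35.01
Total: $303.69 + $133.04 + $35.01 = $471.74

$471.74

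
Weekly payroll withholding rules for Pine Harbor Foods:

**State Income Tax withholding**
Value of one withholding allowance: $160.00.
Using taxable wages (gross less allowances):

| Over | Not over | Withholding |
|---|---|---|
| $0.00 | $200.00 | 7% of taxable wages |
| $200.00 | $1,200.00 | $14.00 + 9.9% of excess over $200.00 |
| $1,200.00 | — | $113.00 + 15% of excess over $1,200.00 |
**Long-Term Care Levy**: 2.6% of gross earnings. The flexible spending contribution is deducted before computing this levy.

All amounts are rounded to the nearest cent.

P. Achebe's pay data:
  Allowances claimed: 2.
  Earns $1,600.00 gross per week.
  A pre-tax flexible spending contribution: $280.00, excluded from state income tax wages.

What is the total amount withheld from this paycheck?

State Income Tax: taxable = $1,600.00 − $280.00 − 2×$160.00 = $1,000.00
  $14.00 + 9.9% × ($1,000.00 − $200.00) = $14.00 + 9.9% × $800.00 = $93.20
Long-Term Care Levy: 2.6% × $1,320.00 = $34.32
Total: $93.20 + $34.32 = $127.52

$127.52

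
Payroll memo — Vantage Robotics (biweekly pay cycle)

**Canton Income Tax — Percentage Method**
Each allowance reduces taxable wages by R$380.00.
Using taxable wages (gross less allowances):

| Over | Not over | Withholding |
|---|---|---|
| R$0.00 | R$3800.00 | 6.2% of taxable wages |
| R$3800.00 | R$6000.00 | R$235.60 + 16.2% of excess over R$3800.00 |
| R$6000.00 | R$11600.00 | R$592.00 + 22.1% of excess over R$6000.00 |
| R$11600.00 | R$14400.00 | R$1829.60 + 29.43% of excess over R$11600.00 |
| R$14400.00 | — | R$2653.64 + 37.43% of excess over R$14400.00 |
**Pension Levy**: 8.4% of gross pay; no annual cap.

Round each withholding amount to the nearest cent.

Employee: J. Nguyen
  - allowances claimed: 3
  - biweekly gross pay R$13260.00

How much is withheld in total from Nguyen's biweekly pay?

Canton Income Tax: taxable = R$13260.00 − 3×R$380.00 = R$12120.00
  R$1829.60 + 29.43% × (R$12120.00 − R$11600.00) = R$1829.60 + 29.43% × R$520.00 = R$1982.64
Pension Levy: 8.4% × R$13260.00 = R$1113.84
Total: R$1982.64 + R$1113.84 = R$3096.48

R$3096.48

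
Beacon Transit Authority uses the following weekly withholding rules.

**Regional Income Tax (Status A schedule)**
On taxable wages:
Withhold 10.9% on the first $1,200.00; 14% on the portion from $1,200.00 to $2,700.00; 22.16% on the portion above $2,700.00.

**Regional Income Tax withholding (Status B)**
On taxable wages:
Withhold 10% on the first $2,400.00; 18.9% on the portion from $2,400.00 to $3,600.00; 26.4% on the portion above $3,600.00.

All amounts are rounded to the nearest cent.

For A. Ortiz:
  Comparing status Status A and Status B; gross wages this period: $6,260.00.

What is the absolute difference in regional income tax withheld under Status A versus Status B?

Regional Income Tax (Status A): taxable = $6,260.00
  $340.80 + 22.16% × ($6,260.00 − $2,700.00) = $340.80 + 22.16% × $3,560.00 = $1,129.70
Regional Income Tax (Status B): taxable = $6,260.00
  $466.80 + 26.4% × ($6,260.00 − $3,600.00) = $466.80 + 26.4% × $2,660.00 = $1,169.04
Difference: |$1,129.70 − $1,169.04| = $39.34 (higher under Status B)

$39.34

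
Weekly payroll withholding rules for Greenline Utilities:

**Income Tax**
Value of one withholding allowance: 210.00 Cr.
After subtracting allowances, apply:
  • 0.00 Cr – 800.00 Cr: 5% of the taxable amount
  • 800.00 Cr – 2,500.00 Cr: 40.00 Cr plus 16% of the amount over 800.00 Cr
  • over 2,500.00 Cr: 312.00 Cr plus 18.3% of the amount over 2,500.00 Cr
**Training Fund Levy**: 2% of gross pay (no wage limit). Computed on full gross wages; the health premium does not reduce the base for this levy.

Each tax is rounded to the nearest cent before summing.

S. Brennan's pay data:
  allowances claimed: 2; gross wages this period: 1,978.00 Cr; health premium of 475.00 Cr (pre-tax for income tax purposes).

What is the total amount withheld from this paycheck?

124.84 Cr

Income Tax: taxable = 1,978.00 Cr − 475.00 Cr − 2×210.00 Cr = 1,083.00 Cr
  40.00 Cr + 16% × (1,083.00 Cr − 800.00 Cr) = 40.00 Cr + 16% × 283.00 Cr = 85.28 Cr
Training Fund Levy: 2% × 1,978.00 Cr = 39.56 Cr
Total: 85.28 Cr + 39.56 Cr = 124.84 Cr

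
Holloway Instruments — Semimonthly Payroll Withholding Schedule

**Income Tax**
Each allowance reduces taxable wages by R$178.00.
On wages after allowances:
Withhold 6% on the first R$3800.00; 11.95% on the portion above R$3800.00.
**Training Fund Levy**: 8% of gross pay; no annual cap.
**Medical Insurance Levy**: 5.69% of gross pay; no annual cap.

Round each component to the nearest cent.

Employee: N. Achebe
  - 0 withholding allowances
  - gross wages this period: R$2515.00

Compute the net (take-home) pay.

R$2019.80

Income Tax: taxable = R$2515.00
  6% × R$2515.00 = R$150.90
Training Fund Levy: 8% × R$2515.00 = R$201.20
Medical Insurance Levy: 5.69% × R$2515.00 = R$143.10
Total withheld: R$150.90 + R$201.20 + R$143.10 = R$495.20
Net pay: R$2515.00 − R$495.20 = R$2019.80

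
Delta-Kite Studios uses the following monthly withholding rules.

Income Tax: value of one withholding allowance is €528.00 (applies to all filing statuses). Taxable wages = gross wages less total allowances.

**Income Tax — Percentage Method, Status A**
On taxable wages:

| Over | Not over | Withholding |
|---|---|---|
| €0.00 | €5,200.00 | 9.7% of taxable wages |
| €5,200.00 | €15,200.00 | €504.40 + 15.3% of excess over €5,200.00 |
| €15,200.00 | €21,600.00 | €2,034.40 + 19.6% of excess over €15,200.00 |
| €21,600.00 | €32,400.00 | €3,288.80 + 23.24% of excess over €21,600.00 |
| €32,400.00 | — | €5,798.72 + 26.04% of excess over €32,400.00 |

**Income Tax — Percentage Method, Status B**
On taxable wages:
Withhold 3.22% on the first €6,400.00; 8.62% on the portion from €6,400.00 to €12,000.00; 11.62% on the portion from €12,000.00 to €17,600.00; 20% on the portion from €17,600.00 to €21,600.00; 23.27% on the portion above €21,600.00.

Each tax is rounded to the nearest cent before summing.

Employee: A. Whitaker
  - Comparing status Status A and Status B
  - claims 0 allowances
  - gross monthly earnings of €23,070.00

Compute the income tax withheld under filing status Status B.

€2,481.59

Income Tax (Status B): taxable = €23,070.00
  €2,139.52 + 23.27% × (€23,070.00 − €21,600.00) = €2,139.52 + 23.27% × €1,470.00 = €2,481.59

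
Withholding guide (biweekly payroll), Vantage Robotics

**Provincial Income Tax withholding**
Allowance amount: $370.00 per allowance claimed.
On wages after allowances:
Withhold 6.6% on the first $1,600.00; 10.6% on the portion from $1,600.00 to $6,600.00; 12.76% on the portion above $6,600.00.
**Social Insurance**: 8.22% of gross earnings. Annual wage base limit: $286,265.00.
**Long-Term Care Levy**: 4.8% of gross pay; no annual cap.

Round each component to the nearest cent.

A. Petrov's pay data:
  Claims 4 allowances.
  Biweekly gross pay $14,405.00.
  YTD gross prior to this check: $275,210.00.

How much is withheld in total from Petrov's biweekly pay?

Provincial Income Tax: taxable = $14,405.00 − 4×$370.00 = $12,925.00
  $635.60 + 12.76% × ($12,925.00 − $6,600.00) = $635.60 + 12.76% × $6,325.00 = $1,442.67
Social Insurance: cap $286,265.00 − YTD $275,210.00 = $11,055.00 subject; 8.22% × $11,055.00 = $908.72
Long-Term Care Levy: 4.8% × $14,405.00 = $691.44
Total: $1,442.67 + $908.72 + $691.44 = $3,042.83

$3,042.83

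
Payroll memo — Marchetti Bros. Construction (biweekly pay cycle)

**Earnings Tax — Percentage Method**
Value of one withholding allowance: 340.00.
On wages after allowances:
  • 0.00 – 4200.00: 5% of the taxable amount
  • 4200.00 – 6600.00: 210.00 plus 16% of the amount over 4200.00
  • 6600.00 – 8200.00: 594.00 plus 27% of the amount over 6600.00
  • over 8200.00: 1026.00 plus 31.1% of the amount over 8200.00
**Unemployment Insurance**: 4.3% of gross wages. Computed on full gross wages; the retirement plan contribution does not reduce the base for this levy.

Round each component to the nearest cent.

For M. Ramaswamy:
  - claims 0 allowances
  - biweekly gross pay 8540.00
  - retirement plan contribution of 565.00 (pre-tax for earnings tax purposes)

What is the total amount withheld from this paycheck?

1332.47

Earnings Tax: taxable = 8540.00 − 565.00 = 7975.00
  594.00 + 27% × (7975.00 − 6600.00) = 594.00 + 27% × 1375.00 = 965.25
Unemployment Insurance: 4.3% × 8540.00 = 367.22
Total: 965.25 + 367.22 = 1332.47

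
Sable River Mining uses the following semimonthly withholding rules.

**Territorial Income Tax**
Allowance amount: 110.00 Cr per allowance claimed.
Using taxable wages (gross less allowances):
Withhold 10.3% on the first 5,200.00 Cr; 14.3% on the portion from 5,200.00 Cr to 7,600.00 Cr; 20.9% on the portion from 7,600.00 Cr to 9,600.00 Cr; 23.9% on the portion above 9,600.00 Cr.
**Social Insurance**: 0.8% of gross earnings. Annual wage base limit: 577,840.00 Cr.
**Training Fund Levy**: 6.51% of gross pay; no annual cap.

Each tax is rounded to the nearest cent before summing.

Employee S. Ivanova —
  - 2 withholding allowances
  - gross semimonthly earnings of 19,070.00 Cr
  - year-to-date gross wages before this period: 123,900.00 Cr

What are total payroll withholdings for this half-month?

4,901.57 Cr

Territorial Income Tax: taxable = 19,070.00 Cr − 2×110.00 Cr = 18,850.00 Cr
  1,296.80 Cr + 23.9% × (18,850.00 Cr − 9,600.00 Cr) = 1,296.80 Cr + 23.9% × 9,250.00 Cr = 3,507.55 Cr
Social Insurance: 0.8% × 19,070.00 Cr = 152.56 Cr
Training Fund Levy: 6.51% × 19,070.00 Cr = 1,241.46 Cr
Total: 3,507.55 Cr + 152.56 Cr + 1,241.46 Cr = 4,901.57 Cr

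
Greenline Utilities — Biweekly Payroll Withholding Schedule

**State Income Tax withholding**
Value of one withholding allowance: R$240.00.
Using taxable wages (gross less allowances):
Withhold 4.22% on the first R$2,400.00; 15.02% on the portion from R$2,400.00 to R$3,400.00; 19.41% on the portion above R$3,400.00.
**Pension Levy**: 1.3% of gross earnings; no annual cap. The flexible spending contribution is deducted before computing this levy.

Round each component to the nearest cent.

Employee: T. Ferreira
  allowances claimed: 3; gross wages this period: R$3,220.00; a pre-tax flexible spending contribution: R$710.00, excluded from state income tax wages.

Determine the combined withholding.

R$108.17

State Income Tax: taxable = R$3,220.00 − R$710.00 − 3×R$240.00 = R$1,790.00
  4.22% × R$1,790.00 = R$75.54
Pension Levy: 1.3% × R$2,510.00 = R$32.63
Total: R$75.54 + R$32.63 = R$108.17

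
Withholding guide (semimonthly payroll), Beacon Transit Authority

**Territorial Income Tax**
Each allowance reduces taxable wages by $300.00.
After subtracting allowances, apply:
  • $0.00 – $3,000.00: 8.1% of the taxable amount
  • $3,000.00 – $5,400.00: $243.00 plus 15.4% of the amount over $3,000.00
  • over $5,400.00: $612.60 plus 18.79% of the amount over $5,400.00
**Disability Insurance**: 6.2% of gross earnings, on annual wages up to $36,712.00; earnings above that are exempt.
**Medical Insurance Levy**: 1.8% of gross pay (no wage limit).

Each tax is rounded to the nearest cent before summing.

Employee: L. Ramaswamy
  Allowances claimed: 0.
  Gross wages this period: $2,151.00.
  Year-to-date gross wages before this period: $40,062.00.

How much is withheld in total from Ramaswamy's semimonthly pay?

$212.95

Territorial Income Tax: taxable = $2,151.00
  8.1% × $2,151.00 = $174.23
Disability Insurance: YTD $40,062.00 ≥ cap $36,712.00 → $0.00
Medical Insurance Levy: 1.8% × $2,151.00 = $38.72
Total: $174.23 + $0.00 + $38.72 = $212.95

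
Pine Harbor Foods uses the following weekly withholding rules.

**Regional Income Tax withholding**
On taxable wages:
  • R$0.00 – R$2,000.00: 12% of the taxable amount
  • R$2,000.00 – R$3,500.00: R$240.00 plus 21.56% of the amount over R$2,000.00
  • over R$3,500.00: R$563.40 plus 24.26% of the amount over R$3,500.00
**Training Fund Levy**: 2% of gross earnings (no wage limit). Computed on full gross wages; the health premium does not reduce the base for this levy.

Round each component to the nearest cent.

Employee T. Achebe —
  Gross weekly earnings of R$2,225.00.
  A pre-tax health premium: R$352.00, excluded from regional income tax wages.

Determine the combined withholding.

R$269.26

Regional Income Tax: taxable = R$2,225.00 − R$352.00 = R$1,873.00
  12% × R$1,873.00 = R$224.76
Training Fund Levy: 2% × R$2,225.00 = R$44.50
Total: R$224.76 + R$44.50 = R$269.26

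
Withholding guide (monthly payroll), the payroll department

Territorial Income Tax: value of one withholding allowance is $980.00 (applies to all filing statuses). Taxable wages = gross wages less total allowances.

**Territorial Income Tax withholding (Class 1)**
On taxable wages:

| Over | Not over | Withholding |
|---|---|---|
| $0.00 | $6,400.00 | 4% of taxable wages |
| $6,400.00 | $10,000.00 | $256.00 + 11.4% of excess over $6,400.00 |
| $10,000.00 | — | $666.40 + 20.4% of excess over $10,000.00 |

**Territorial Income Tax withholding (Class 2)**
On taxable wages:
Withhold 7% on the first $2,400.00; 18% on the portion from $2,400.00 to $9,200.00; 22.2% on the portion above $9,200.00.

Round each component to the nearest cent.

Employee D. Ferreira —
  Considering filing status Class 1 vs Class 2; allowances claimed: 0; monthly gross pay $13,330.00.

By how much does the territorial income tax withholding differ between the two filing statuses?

Territorial Income Tax (Class 1): taxable = $13,330.00
  $666.40 + 20.4% × ($13,330.00 − $10,000.00) = $666.40 + 20.4% × $3,330.00 = $1,345.72
Territorial Income Tax (Class 2): taxable = $13,330.00
  $1,392.00 + 22.2% × ($13,330.00 − $9,200.00) = $1,392.00 + 22.2% × $4,130.00 = $2,308.86
Difference: |$1,345.72 − $2,308.86| = $963.14 (higher under Class 2)

$963.14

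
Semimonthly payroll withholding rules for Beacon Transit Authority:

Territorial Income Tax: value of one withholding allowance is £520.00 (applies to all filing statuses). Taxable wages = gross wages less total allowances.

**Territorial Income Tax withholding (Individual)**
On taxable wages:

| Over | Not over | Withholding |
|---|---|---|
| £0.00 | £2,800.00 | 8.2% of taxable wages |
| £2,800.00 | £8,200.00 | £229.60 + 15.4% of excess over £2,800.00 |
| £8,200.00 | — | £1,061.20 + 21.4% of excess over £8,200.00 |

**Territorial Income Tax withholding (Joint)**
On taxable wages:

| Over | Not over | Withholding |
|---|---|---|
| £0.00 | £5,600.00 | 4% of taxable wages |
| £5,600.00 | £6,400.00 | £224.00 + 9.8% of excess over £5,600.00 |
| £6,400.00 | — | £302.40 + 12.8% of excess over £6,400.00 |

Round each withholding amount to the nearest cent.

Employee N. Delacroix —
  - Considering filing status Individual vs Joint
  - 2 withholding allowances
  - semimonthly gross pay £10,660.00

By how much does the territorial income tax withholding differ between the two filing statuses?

Territorial Income Tax (Individual): taxable = £10,660.00 − 2×£520.00 = £9,620.00
  £1,061.20 + 21.4% × (£9,620.00 − £8,200.00) = £1,061.20 + 21.4% × £1,420.00 = £1,365.08
Territorial Income Tax (Joint): taxable = £10,660.00 − 2×£520.00 = £9,620.00
  £302.40 + 12.8% × (£9,620.00 − £6,400.00) = £302.40 + 12.8% × £3,220.00 = £714.56
Difference: |£1,365.08 − £714.56| = £650.52 (higher under Individual)

£650.52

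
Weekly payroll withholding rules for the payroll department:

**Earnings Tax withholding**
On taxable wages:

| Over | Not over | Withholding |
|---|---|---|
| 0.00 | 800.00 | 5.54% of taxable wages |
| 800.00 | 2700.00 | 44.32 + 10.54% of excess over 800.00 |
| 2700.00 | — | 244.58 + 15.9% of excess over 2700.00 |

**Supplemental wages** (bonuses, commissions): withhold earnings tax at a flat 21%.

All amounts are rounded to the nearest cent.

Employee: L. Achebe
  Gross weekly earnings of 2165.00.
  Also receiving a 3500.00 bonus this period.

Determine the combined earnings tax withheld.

Earnings Tax: taxable = 2165.00
  44.32 + 10.54% × (2165.00 − 800.00) = 44.32 + 10.54% × 1365.00 = 188.19
Supplemental (21% flat on bonus): 21% × 3500.00 = 735.00
Total earnings tax: 188.19 + 735.00 = 923.19

923.19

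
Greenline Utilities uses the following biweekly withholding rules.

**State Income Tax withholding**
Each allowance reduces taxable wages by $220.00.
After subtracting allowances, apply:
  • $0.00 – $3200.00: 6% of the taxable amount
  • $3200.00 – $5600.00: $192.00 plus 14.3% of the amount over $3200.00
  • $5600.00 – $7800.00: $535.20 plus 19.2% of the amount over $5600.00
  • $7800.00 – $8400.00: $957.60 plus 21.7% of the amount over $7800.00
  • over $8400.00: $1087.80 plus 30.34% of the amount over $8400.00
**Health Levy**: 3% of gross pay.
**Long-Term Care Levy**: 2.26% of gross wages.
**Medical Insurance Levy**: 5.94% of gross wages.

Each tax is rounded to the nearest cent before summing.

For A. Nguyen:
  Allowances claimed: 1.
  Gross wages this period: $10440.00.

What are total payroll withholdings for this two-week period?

$2809.27

State Income Tax: taxable = $10440.00 − 1×$220.00 = $10220.00
  $1087.80 + 30.34% × ($10220.00 − $8400.00) = $1087.80 + 30.34% × $1820.00 = $1639.99
Health Levy: 3% × $10440.00 = $313.20
Long-Term Care Levy: 2.26% × $10440.00 = $235.94
Medical Insurance Levy: 5.94% × $10440.00 = $620.14
Total: $1639.99 + $313.20 + $235.94 + $620.14 = $2809.27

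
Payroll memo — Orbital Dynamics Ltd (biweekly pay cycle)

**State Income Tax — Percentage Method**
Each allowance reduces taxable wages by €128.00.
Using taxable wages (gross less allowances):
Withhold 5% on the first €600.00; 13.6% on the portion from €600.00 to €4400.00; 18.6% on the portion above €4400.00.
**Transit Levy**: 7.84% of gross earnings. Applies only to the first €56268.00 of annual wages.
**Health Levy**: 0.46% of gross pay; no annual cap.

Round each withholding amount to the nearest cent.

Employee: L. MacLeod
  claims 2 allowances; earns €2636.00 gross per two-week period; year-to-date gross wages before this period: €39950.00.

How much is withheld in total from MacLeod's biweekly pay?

State Income Tax: taxable = €2636.00 − 2×€128.00 = €2380.00
  €30.00 + 13.6% × (€2380.00 − €600.00) = €30.00 + 13.6% × €1780.00 = €272.08
Transit Levy: 7.84% × €2636.00 = €206.66
Health Levy: 0.46% × €2636.00 = €12.13
Total: €272.08 + €206.66 + €12.13 = €490.87

€490.87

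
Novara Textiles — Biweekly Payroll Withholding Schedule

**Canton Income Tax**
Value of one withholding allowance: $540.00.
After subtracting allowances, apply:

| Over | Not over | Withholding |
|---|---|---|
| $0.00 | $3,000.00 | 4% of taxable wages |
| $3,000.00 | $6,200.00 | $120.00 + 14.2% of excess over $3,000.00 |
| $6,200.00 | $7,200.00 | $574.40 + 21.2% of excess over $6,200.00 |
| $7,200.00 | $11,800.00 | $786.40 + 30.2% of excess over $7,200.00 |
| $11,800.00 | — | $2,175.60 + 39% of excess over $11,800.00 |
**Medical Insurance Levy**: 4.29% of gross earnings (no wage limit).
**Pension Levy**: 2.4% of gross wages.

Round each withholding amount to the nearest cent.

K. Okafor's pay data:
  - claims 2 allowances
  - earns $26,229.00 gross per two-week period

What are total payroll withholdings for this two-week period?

$9,136.43

Canton Income Tax: taxable = $26,229.00 − 2×$540.00 = $25,149.00
  $2,175.60 + 39% × ($25,149.00 − $11,800.00) = $2,175.60 + 39% × $13,349.00 = $7,381.71
Medical Insurance Levy: 4.29% × $26,229.00 = $1,125.22
Pension Levy: 2.4% × $26,229.00 = $629.50
Total: $7,381.71 + $1,125.22 + $629.50 = $9,136.43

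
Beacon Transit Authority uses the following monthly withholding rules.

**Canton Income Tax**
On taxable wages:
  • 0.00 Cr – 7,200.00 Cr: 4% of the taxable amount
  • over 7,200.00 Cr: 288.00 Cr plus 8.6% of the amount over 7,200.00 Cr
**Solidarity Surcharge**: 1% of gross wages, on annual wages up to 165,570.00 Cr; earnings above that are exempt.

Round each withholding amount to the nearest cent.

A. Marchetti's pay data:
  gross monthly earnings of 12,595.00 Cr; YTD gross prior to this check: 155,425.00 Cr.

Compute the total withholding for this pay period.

Canton Income Tax: taxable = 12,595.00 Cr
  288.00 Cr + 8.6% × (12,595.00 Cr − 7,200.00 Cr) = 288.00 Cr + 8.6% × 5,395.00 Cr = 751.97 Cr
Solidarity Surcharge: cap 165,570.00 Cr − YTD 155,425.00 Cr = 10,145.00 Cr subject; 1% × 10,145.00 Cr = 101.45 Cr
Total: 751.97 Cr + 101.45 Cr = 853.42 Cr

853.42 Cr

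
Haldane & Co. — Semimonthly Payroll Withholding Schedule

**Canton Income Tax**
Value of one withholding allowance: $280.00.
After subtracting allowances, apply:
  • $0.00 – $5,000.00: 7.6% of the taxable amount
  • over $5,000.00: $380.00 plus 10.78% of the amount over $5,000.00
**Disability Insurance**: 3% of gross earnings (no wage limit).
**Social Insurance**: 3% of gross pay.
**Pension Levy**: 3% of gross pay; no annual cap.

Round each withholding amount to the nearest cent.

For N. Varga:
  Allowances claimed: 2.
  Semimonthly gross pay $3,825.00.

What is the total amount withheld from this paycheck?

$592.39

Canton Income Tax: taxable = $3,825.00 − 2×$280.00 = $3,265.00
  7.6% × $3,265.00 = $248.14
Disability Insurance: 3% × $3,825.00 = $114.75
Social Insurance: 3% × $3,825.00 = $114.75
Pension Levy: 3% × $3,825.00 = $114.75
Total: $248.14 + $114.75 + $114.75 + $114.75 = $592.39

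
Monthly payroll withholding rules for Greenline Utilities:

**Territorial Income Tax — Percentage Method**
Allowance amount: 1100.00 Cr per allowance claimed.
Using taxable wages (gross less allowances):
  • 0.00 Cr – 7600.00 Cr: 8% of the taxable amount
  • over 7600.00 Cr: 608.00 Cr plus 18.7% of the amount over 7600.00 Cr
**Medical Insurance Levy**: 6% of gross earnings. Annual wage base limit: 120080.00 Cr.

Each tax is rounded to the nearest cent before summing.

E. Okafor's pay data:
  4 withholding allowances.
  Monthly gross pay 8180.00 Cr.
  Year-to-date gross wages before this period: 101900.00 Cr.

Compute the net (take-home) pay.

Territorial Income Tax: taxable = 8180.00 Cr − 4×1100.00 Cr = 3780.00 Cr
  8% × 3780.00 Cr = 302.40 Cr
Medical Insurance Levy: 6% × 8180.00 Cr = 490.80 Cr
Total withheld: 302.40 Cr + 490.80 Cr = 793.20 Cr
Net pay: 8180.00 Cr − 793.20 Cr = 7386.80 Cr

7386.80 Cr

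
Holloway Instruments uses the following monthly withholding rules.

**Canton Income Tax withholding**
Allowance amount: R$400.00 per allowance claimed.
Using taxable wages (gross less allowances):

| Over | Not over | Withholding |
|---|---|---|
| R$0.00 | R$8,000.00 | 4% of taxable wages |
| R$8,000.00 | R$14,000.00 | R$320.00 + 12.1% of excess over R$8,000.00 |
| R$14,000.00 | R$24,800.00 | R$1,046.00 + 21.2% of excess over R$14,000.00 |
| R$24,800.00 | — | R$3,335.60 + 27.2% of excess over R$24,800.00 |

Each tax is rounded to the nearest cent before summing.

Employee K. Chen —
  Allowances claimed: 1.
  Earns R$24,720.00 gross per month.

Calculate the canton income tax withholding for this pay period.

R$3,233.84

Canton Income Tax: taxable = R$24,720.00 − 1×R$400.00 = R$24,320.00
  R$1,046.00 + 21.2% × (R$24,320.00 − R$14,000.00) = R$1,046.00 + 21.2% × R$10,320.00 = R$3,233.84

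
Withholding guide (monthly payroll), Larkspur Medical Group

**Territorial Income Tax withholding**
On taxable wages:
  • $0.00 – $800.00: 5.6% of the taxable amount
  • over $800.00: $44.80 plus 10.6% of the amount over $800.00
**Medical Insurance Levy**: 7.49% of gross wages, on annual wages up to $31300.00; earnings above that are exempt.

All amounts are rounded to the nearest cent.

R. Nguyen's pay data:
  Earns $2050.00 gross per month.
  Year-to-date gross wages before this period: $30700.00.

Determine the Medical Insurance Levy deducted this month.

$44.94

Medical Insurance Levy: cap $31300.00 − YTD $30700.00 = $600.00 subject; 7.49% × $600.00 = $44.94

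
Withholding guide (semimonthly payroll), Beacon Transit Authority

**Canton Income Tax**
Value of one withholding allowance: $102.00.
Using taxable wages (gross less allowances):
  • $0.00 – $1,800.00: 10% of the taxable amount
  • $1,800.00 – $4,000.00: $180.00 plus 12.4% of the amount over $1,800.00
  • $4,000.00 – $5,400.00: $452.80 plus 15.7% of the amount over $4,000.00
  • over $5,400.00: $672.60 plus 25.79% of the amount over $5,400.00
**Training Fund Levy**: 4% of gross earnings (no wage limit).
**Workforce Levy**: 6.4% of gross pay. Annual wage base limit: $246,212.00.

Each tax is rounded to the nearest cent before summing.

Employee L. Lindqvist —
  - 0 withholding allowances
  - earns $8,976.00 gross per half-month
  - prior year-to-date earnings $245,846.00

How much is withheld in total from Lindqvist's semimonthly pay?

$1,977.31

Canton Income Tax: taxable = $8,976.00
  $672.60 + 25.79% × ($8,976.00 − $5,400.00) = $672.60 + 25.79% × $3,576.00 = $1,594.85
Training Fund Levy: 4% × $8,976.00 = $359.04
Workforce Levy: cap $246,212.00 − YTD $245,846.00 = $366.00 subject; 6.4% × $366.00 = $23.42
Total: $1,594.85 + $359.04 + $23.42 = $1,977.31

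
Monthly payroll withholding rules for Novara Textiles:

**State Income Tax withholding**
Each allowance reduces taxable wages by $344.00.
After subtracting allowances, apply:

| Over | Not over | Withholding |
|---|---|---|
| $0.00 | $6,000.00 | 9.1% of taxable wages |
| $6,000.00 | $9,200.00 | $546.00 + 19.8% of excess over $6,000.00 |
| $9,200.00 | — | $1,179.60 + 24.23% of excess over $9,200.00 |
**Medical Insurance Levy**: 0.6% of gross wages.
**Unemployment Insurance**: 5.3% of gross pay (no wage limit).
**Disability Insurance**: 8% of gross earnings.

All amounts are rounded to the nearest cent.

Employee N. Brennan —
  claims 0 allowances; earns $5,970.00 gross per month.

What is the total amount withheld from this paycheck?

State Income Tax: taxable = $5,970.00
  9.1% × $5,970.00 = $543.27
Medical Insurance Levy: 0.6% × $5,970.00 = $35.82
Unemployment Insurance: 5.3% × $5,970.00 = $316.41
Disability Insurance: 8% × $5,970.00 = $477.60
Total: $543.27 + $35.82 + $316.41 + $477.60 = $1,373.10

$1,373.10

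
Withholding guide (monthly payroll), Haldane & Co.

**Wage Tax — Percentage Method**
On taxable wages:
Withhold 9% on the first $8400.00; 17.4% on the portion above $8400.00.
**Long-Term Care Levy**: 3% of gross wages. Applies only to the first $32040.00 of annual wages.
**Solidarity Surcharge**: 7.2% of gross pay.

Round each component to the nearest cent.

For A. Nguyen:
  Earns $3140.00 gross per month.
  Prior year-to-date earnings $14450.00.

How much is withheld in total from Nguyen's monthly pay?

$602.88

Wage Tax: taxable = $3140.00
  9% × $3140.00 = $282.60
Long-Term Care Levy: 3% × $3140.00 = $94.20
Solidarity Surcharge: 7.2% × $3140.00 = $226.08
Total: $282.60 + $94.20 + $226.08 = $602.88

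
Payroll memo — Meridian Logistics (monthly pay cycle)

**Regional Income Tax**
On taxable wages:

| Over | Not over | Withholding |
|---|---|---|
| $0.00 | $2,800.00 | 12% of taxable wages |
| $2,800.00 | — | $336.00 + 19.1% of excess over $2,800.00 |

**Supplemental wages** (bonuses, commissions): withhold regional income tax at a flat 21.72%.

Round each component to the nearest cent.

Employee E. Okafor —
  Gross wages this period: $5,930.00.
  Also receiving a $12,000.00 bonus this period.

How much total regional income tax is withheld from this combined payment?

Regional Income Tax: taxable = $5,930.00
  $336.00 + 19.1% × ($5,930.00 − $2,800.00) = $336.00 + 19.1% × $3,130.00 = $933.83
Supplemental (21.72% flat on bonus): 21.72% × $12,000.00 = $2,606.40
Total regional income tax: $933.83 + $2,606.40 = $3,540.23

$3,540.23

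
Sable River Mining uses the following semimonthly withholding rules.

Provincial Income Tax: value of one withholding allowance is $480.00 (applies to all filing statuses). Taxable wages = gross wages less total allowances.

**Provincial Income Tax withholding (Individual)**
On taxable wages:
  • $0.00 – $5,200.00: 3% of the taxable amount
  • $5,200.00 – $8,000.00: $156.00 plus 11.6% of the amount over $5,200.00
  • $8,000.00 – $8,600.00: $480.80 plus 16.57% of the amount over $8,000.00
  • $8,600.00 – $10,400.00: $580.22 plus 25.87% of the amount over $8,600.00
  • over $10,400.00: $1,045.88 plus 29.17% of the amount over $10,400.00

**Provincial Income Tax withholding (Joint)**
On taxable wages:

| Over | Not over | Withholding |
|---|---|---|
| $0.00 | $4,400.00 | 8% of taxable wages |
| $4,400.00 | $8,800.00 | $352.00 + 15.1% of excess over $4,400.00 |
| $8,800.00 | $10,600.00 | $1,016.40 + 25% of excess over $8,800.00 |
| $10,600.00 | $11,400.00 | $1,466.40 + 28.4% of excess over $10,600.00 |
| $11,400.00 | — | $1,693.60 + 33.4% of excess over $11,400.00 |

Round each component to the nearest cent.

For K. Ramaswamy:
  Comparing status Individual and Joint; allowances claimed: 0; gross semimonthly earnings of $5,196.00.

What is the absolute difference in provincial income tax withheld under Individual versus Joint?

Provincial Income Tax (Individual): taxable = $5,196.00
  3% × $5,196.00 = $155.88
Provincial Income Tax (Joint): taxable = $5,196.00
  $352.00 + 15.1% × ($5,196.00 − $4,400.00) = $352.00 + 15.1% × $796.00 = $472.20
Difference: |$155.88 − $472.20| = $316.32 (higher under Joint)

$316.32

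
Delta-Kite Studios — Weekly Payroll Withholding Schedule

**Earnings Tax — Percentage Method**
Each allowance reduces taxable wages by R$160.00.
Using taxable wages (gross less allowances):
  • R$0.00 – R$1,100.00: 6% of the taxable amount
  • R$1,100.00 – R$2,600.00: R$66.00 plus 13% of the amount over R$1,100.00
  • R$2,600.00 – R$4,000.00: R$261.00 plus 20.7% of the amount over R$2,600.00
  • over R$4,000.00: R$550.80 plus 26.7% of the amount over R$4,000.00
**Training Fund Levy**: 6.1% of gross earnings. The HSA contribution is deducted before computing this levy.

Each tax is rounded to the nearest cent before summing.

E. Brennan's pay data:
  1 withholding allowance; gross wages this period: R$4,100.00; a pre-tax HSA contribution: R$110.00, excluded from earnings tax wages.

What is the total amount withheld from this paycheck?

R$759.00

Earnings Tax: taxable = R$4,100.00 − R$110.00 − 1×R$160.00 = R$3,830.00
  R$261.00 + 20.7% × (R$3,830.00 − R$2,600.00) = R$261.00 + 20.7% × R$1,230.00 = R$515.61
Training Fund Levy: 6.1% × R$3,990.00 = R$243.39
Total: R$515.61 + R$243.39 = R$759.00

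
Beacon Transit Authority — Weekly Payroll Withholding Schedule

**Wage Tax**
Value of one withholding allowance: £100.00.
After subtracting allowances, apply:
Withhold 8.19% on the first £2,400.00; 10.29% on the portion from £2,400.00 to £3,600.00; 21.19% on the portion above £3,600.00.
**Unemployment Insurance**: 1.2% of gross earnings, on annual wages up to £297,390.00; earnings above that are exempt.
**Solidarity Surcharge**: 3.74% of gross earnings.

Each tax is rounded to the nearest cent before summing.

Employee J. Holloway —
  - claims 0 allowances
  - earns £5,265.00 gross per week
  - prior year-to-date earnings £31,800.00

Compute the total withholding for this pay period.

Wage Tax: taxable = £5,265.00
  £320.04 + 21.19% × (£5,265.00 − £3,600.00) = £320.04 + 21.19% × £1,665.00 = £672.85
Unemployment Insurance: 1.2% × £5,265.00 = £63.18
Solidarity Surcharge: 3.74% × £5,265.00 = £196.91
Total: £672.85 + £63.18 + £196.91 = £932.94

£932.94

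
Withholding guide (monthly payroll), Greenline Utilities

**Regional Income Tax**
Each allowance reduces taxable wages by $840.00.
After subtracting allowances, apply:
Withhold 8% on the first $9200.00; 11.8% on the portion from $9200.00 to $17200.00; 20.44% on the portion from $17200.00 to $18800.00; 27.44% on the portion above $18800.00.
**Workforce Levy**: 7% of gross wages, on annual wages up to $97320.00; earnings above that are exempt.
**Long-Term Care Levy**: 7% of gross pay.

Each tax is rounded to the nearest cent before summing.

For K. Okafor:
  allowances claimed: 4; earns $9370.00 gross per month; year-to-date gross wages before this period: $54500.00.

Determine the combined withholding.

$1792.60

Regional Income Tax: taxable = $9370.00 − 4×$840.00 = $6010.00
  8% × $6010.00 = $480.80
Workforce Levy: 7% × $9370.00 = $655.90
Long-Term Care Levy: 7% × $9370.00 = $655.90
Total: $480.80 + $655.90 + $655.90 = $1792.60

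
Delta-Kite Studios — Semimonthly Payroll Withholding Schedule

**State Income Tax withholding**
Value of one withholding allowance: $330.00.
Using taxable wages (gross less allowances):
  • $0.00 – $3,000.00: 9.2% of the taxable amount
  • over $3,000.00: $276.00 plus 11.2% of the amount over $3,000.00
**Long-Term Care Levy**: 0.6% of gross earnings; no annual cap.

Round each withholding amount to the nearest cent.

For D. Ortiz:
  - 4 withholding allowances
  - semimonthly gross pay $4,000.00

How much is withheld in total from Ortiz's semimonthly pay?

State Income Tax: taxable = $4,000.00 − 4×$330.00 = $2,680.00
  9.2% × $2,680.00 = $246.56
Long-Term Care Levy: 0.6% × $4,000.00 = $24.00
Total: $246.56 + $24.00 = $270.56

$270.56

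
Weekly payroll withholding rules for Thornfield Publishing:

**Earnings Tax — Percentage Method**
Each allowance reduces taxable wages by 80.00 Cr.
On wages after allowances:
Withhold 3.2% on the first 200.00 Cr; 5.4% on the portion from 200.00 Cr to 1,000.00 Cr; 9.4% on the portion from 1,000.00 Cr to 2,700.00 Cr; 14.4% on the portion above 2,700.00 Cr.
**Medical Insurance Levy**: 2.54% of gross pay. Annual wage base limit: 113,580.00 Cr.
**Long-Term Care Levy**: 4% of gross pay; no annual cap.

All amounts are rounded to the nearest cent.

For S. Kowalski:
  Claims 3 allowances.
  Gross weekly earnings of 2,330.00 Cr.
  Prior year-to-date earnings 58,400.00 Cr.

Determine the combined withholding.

Earnings Tax: taxable = 2,330.00 Cr − 3×80.00 Cr = 2,090.00 Cr
  49.60 Cr + 9.4% × (2,090.00 Cr − 1,000.00 Cr) = 49.60 Cr + 9.4% × 1,090.00 Cr = 152.06 Cr
Medical Insurance Levy: 2.54% × 2,330.00 Cr = 59.18 Cr
Long-Term Care Levy: 4% × 2,330.00 Cr = 93.20 Cr
Total: 152.06 Cr + 59.18 Cr + 93.20 Cr = 304.44 Cr

304.44 Cr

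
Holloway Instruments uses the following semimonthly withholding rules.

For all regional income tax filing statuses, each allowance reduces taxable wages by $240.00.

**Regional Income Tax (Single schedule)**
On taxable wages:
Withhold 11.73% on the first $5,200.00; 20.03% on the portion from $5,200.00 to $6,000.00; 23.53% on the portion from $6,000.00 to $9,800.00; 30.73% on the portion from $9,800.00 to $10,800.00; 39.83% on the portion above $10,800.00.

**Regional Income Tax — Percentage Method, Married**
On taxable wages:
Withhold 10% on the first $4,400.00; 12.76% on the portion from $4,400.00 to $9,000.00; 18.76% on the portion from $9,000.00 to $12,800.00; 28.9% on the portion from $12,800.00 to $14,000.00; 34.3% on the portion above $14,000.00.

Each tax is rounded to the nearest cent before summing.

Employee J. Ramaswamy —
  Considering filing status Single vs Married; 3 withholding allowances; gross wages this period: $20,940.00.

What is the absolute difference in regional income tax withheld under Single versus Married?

Regional Income Tax (Single): taxable = $20,940.00 − 3×$240.00 = $20,220.00
  $1,971.64 + 39.83% × ($20,220.00 − $10,800.00) = $1,971.64 + 39.83% × $9,420.00 = $5,723.63
Regional Income Tax (Married): taxable = $20,940.00 − 3×$240.00 = $20,220.00
  $2,086.64 + 34.3% × ($20,220.00 − $14,000.00) = $2,086.64 + 34.3% × $6,220.00 = $4,220.10
Difference: |$5,723.63 − $4,220.10| = $1,503.53 (higher under Single)

$1,503.53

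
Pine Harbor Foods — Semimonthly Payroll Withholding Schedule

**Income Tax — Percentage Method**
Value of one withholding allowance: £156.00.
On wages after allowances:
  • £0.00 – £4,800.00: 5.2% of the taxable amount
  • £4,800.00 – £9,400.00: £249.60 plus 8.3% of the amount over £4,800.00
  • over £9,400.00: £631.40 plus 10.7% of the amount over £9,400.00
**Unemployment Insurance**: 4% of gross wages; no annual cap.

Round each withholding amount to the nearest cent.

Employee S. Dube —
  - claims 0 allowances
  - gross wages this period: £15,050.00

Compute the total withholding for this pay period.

£1,837.95

Income Tax: taxable = £15,050.00
  £631.40 + 10.7% × (£15,050.00 − £9,400.00) = £631.40 + 10.7% × £5,650.00 = £1,235.95
Unemployment Insurance: 4% × £15,050.00 = £602.00
Total: £1,235.95 + £602.00 = £1,837.95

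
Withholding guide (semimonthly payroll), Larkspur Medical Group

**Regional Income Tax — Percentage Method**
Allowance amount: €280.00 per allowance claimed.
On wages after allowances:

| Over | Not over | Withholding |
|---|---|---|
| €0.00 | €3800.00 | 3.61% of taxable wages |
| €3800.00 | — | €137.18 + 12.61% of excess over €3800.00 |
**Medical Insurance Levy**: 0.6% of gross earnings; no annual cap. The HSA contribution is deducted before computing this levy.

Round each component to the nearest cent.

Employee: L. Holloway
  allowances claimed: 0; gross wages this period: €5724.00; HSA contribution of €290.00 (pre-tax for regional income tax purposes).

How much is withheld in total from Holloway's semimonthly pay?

Regional Income Tax: taxable = €5724.00 − €290.00 = €5434.00
  €137.18 + 12.61% × (€5434.00 − €3800.00) = €137.18 + 12.61% × €1634.00 = €343.23
Medical Insurance Levy: 0.6% × €5434.00 = €32.60
Total: €343.23 + €32.60 = €375.83

€375.83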